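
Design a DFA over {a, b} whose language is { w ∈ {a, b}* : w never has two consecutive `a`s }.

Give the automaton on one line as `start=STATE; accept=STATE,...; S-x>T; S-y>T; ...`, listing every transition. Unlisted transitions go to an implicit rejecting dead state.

Track partial matches of the forbidden pattern `aa`. State q2 is a dead state reached once `aa` has occurred; every other state accepts. q0 means no part of `aa` is currently matched.
3 states suffice.
        a   b  
>* q0   q1  q0 
 * q1   q2  q0 
   q2   q2  q2 
(> = start, * = accepting)

start=q0; accept=q0,q1; q0-a>q1; q0-b>q0; q1-a>q2; q1-b>q0; q2-a>q2; q2-b>q2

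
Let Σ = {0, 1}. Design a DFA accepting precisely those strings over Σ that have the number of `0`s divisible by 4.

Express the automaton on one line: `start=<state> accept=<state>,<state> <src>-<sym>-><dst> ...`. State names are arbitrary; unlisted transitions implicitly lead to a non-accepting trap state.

start=q0 accept=q0 q0-0->q1 q0-1->q0 q1-0->q2 q1-1->q1 q2-0->q3 q2-1->q2 q3-0->q0 q3-1->q3

The only thing that matters is how many `0`s have appeared, reduced mod 4. Use one state per residue: q0 for 0, …, q3 for 3. Reading `0` moves to the next residue; anything else stays put. q0 is accepting.
        0   1  
>* q0   q1  q0 
   q1   q2  q1 
   q2   q3  q2 
   q3   q0  q3 
(> = start, * = accepting)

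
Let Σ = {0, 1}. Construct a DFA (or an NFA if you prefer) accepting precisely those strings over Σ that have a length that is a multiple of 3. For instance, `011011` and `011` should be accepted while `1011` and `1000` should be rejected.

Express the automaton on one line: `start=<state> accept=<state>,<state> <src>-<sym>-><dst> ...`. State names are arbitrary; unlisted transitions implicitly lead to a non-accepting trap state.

Only the length mod 3 matters, so use a 3-cycle: from any state, every input symbol moves to the next state, wrapping q2 back to q0. Mark q0 accepting.
        0   1  
>* q0   q1  q1 
   q1   q2  q2 
   q2   q0  q0 
(> = start, * = accepting)

start=q0 accept=q0 q0-0->q1 q0-1->q1 q1-0->q2 q1-1->q2 q2-0->q0 q2-1->q0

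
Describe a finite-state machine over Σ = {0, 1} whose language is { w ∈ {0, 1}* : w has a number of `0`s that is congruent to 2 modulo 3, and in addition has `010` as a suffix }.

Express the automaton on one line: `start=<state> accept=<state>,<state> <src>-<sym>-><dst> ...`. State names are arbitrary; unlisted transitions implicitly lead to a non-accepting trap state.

Build one automaton per condition and run them in lockstep. One (3 states) tracks the count of `0`s modulo 3; the other (4 states) tracks how much of the suffix `010` has currently been matched. Each combined state is a pair, one component from each; accept when both components accept.
12 states suffice.
       0  1 
>  A   B  A 
   B   C  D 
   C   E  F 
   D   G  H 
   E   B  I 
   F   J  K 
 * G   E  F 
   H   C  H 
   I   L  A 
   J   B  I 
   K   E  K 
   L   C  D 
(> = start, * = accepting)

start=A accept=G A-0->B A-1->A B-0->C B-1->D C-0->E C-1->F D-0->G D-1->H E-0->B E-1->I F-0->J F-1->K G-0->E G-1->F H-0->C H-1->H I-0->L I-1->A J-0->B J-1->I K-0->E K-1->K L-0->C L-1->D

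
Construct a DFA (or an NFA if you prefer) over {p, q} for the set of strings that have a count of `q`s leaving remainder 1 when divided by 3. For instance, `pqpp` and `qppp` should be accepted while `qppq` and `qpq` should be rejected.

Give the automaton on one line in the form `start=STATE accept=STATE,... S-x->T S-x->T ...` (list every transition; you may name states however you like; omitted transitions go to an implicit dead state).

start=s0 accept=s1 s0-p->s0 s0-q->s1 s1-p->s1 s1-q->s2 s2-p->s2 s2-q->s0

The only thing that matters is how many `q`s have appeared, reduced mod 3. Use one state per residue: s0 for 0, …, s2 for 2. Reading `q` moves to the next residue; anything else stays put. s1 is accepting.
A 3-state machine:
        p   q  
>  s0   s0  s1 
 * s1   s1  s2 
   s2   s2  s0 
(> = start, * = accepting)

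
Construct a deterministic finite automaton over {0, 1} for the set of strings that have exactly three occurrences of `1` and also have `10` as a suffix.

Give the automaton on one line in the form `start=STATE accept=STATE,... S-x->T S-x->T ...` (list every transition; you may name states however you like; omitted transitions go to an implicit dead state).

start=q0 accept=q4 q0-0->q0 q0-1->q1 q1-0->q1 q1-1->q2 q2-0->q2 q2-1->q3 q3-0->q4 q3-1->q5 q4-0->q5 q4-1->q5 q5-0->q5 q5-1->q5

Handle the two conditions separately and then intersect. One (5 states) tracks the count of `1`s, saturating at 4; the other (3 states) tracks how much of the suffix `10` has currently been matched. Each combined state is a pair, one component from each; accept when both components accept. After merging equivalent states the machine shrinks.
6 states suffice.
        0   1  
>  q0   q0  q1 
   q1   q1  q2 
   q2   q2  q3 
   q3   q4  q5 
 * q4   q5  q5 
   q5   q5  q5 
(> = start, * = accepting)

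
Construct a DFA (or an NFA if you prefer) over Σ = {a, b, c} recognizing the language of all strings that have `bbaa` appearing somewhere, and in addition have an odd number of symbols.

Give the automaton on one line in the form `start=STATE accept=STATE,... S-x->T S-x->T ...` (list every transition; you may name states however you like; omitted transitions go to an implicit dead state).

start=s0 accept=s9 s0-a->s1 s0-b->s2 s0-c->s1 s1-a->s0 s1-b->s3 s1-c->s0 s2-a->s0 s2-b->s4 s2-c->s0 s3-a->s1 s3-b->s5 s3-c->s1 s4-a->s6 s4-b->s5 s4-c->s1 s5-a->s7 s5-b->s4 s5-c->s0 s6-a->s8 s6-b->s3 s6-c->s0 s7-a->s9 s7-b->s2 s7-c->s1 s8-a->s9 s8-b->s9 s8-c->s9 s9-a->s8 s9-b->s8 s9-c->s8

Build one automaton per condition and run them in lockstep. One (5 states) tracks whether and how much of `bbaa` has been seen; the other (2 states) tracks the input length modulo 2. Each combined state is a pair, one component from each; accept when both components accept.
A 10-state machine:
        a   b   c  
>  s0   s1  s2  s1 
   s1   s0  s3  s0 
   s2   s0  s4  s0 
   s3   s1  s5  s1 
   s4   s6  s5  s1 
   s5   s7  s4  s0 
   s6   s8  s3  s0 
   s7   s9  s2  s1 
   s8   s9  s9  s9 
 * s9   s8  s8  s8 
(> = start, * = accepting)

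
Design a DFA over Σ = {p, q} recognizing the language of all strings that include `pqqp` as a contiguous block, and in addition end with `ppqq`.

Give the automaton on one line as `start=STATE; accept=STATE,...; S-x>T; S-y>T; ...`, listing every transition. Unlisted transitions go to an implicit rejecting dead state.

Handle the two conditions separately and then intersect. One (5 states) tracks whether and how much of `pqqp` has been seen; the other (5 states) tracks how much of the suffix `ppqq` has currently been matched. Each combined state is a pair, one component from each; accept when both components accept.
12 states suffice.
          p    q  
>  s0     s1   s0 
   s1     s2   s3 
   s2     s2   s4 
   s3     s1   s5 
   s4     s1   s6 
   s5     s7   s0 
   s6     s7   s0 
   s7     s8   s9 
   s8     s8  s10 
   s9     s7   s9 
   s10    s7  s11 
 * s11    s7   s9 
(> = start, * = accepting)

start=s0; accept=s11; s0-p>s1; s0-q>s0; s1-p>s2; s1-q>s3; s2-p>s2; s2-q>s4; s3-p>s1; s3-q>s5; s4-p>s1; s4-q>s6; s5-p>s7; s5-q>s0; s6-p>s7; s6-q>s0; s7-p>s8; s7-q>s9; s8-p>s8; s8-q>s10; s9-p>s7; s9-q>s9; s10-p>s7; s10-q>s11; s11-p>s7; s11-q>s9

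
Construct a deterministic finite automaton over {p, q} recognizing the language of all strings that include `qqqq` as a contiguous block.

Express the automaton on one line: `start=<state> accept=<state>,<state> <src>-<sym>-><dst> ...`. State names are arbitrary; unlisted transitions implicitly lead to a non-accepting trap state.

start=A accept=E A-p->A A-q->B B-p->A B-q->C C-p->A C-q->D D-p->A D-q->E E-p->E E-q->E

Track how much of `qqqq` has been matched so far: state A is no progress, E is the absorbing accept state reached once `qqqq` has occurred. Intermediate states record partial matches; on a mismatch, fall back to the longest reusable overlap.
With 5 states:
       p  q 
>  A   A  B 
   B   A  C 
   C   A  D 
   D   A  E 
 * E   E  E 
(> = start, * = accepting)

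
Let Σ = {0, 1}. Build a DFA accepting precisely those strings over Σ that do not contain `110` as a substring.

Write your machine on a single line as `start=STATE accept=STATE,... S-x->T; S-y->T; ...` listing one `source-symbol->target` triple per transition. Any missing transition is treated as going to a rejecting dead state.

This is the complement of 'contains `110`'. Use the same substring-matching states — A through D holding how much of `110` has just been matched — but flip the accepting set: everything except the trap D accepts.
A 4-state machine:
       0  1 
>* A   A  B 
 * B   A  C 
 * C   D  C 
   D   D  D 
(> = start, * = accepting)

start=A; accept=A,B,C; A-0->A; A-1->B; B-0->A; B-1->C; C-0->D; C-1->C; D-0->D; D-1->D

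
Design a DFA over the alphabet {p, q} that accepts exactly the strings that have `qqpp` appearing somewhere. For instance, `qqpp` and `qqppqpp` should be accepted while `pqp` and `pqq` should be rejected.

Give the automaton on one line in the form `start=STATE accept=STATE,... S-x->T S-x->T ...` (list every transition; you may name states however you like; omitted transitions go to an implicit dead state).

start=A accept=E A-p->A A-q->B B-p->A B-q->C C-p->D C-q->C D-p->E D-q->B E-p->E E-q->E

States A..D record the length of the longest prefix of `qqpp` that matches the current input suffix. Reaching E means `qqpp` has been seen, and we stay there forever. Accept from E.
5 states suffice.
       p  q 
>  A   A  B 
   B   A  C 
   C   D  C 
   D   E  B 
 * E   E  E 
(> = start, * = accepting)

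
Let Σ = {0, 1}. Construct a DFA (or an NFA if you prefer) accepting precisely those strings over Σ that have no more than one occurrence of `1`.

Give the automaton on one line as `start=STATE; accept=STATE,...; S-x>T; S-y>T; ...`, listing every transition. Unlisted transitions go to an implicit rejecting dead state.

start=q0; accept=q0,q1; q0-0>q0; q0-1>q1; q1-0>q1; q1-1>q2; q2-0>q2; q2-1>q2

Count `1`s, saturating at 2: state q0 means no `1` yet, q1 means one `1` seen, q2 means more than one. Each `1` increments (capped at q2); other symbols loop. Accept from {q0, q1}.
3 states suffice.
        0   1  
>* q0   q0  q1 
 * q1   q1  q2 
   q2   q2  q2 
(> = start, * = accepting)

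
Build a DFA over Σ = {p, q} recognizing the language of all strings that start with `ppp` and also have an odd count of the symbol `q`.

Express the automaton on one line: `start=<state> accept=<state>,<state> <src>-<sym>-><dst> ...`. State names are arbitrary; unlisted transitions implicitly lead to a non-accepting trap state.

start=A accept=G A-p->B A-q->C B-p->D B-q->C C-p->C C-q->E D-p->F D-q->C E-p->E E-q->C F-p->F F-q->G G-p->G G-q->F

Handle the two conditions separately and then intersect. The first has 5 states tracking whether the input so far still matches the prefix `ppp`; the second has 2 states tracking the count of `q`s modulo 2. A product state is a pair (one from each), accepting exactly when both do.
       p  q 
>  A   B  C 
   B   D  C 
   C   C  E 
   D   F  C 
   E   E  C 
   F   F  G 
 * G   G  F 
(> = start, * = accepting)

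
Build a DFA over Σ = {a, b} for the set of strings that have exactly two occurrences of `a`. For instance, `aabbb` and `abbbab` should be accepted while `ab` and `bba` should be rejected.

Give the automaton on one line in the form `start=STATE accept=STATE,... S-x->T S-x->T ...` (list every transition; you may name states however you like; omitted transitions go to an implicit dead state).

start=q0 accept=q2 q0-a->q1 q0-b->q0 q1-a->q2 q1-b->q1 q2-a->q3 q2-b->q2 q3-a->q3 q3-b->q3

Count `a`s, saturating at 3: states q0 through q2 mean 0 through 2 `a`s seen; q3 means more than 2. Each `a` increments (capped at q3); other symbols loop. Accept from {q2}.
        a   b  
>  q0   q1  q0 
   q1   q2  q1 
 * q2   q3  q2 
   q3   q3  q3 
(> = start, * = accepting)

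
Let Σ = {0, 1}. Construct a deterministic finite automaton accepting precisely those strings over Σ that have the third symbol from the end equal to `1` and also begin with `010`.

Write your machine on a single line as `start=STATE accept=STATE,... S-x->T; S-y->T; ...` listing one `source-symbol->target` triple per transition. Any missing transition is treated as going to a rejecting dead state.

Handle the two conditions separately and then intersect. One (15 states) tracks the last 3 symbols read; the other (5 states) tracks whether the input so far still matches the prefix `010`. Each combined state is a pair, one component from each; accept when both components accept. Equivalent product states are then merged.
With 12 states:
          0    1  
>  q0     q1   q2 
   q1     q2   q3 
   q2     q2   q2 
   q3     q4   q2 
   q4     q5   q6 
 * q5     q7   q8 
 * q6     q4   q9 
   q7     q7   q8 
   q8     q4   q9 
   q9    q10  q11 
 * q10    q5   q6 
 * q11   q10  q11 
(> = start, * = accepting)

start=q0; accept=q5,q6,q10,q11; q0-0->q1; q0-1->q2; q1-0->q2; q1-1->q3; q2-0->q2; q2-1->q2; q3-0->q4; q3-1->q2; q4-0->q5; q4-1->q6; q5-0->q7; q5-1->q8; q6-0->q4; q6-1->q9; q7-0->q7; q7-1->q8; q8-0->q4; q8-1->q9; q9-0->q10; q9-1->q11; q10-0->q5; q10-1->q6; q11-0->q10; q11-1->q11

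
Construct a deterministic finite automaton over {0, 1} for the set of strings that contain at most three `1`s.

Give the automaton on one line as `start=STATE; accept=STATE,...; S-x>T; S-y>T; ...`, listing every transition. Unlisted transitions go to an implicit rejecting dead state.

Only the number of `1`s matters, and only up to 4. Make a chain s0 → s1 → s2 → s3 → s4 advanced by each `1` (with s4 absorbing); every other symbol self-loops. The accepting set is {s0, s1, s2, s3}.
5 states suffice.
        0   1  
>* s0   s0  s1 
 * s1   s1  s2 
 * s2   s2  s3 
 * s3   s3  s4 
   s4   s4  s4 
(> = start, * = accepting)

start=s0; accept=s0,s1,s2,s3; s0-0>s0; s0-1>s1; s1-0>s1; s1-1>s2; s2-0>s2; s2-1>s3; s3-0>s3; s3-1>s4; s4-0>s4; s4-1>s4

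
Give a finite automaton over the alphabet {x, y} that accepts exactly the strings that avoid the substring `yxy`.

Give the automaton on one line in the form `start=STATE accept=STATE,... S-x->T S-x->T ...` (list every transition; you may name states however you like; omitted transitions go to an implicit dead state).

start=S0 accept=S0,S1,S2 S0-x->S0 S0-y->S1 S1-x->S2 S1-y->S1 S2-x->S0 S2-y->S3 S3-x->S3 S3-y->S3

Track partial matches of the forbidden pattern `yxy`. State S3 is a dead state reached once `yxy` has occurred; every other state accepts. S0 means no part of `yxy` is currently matched.
4 states suffice.
        x   y  
>* S0   S0  S1 
 * S1   S2  S1 
 * S2   S0  S3 
   S3   S3  S3 
(> = start, * = accepting)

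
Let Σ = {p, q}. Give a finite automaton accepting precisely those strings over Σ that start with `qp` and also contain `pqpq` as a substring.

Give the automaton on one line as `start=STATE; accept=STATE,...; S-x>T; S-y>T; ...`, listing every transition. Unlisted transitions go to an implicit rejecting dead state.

Build one automaton per condition and run them in lockstep. The first has 4 states tracking whether the input so far still matches the prefix `qp`; the second has 5 states tracking whether and how much of `pqpq` has been seen. A product state is a pair (one from each), accepting exactly when both do. Minimizing collapses redundant product states.
An 8-state machine:
        p   q  
>  s0   s1  s2 
   s1   s1  s1 
   s2   s3  s1 
   s3   s3  s4 
   s4   s5  s6 
   s5   s3  s7 
   s6   s3  s6 
 * s7   s7  s7 
(> = start, * = accepting)

start=s0; accept=s7; s0-p>s1; s0-q>s2; s1-p>s1; s1-q>s1; s2-p>s3; s2-q>s1; s3-p>s3; s3-q>s4; s4-p>s5; s4-q>s6; s5-p>s3; s5-q>s7; s6-p>s3; s6-q>s6; s7-p>s7; s7-q>s7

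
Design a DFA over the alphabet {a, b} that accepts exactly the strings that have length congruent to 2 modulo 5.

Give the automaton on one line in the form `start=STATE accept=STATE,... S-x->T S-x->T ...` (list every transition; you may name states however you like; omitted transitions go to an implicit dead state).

start=q0 accept=q2 q0-a->q1 q0-b->q1 q1-a->q2 q1-b->q2 q2-a->q3 q2-b->q3 q3-a->q4 q3-b->q4 q4-a->q0 q4-b->q0

Only the length mod 5 matters, so use a 5-cycle: from any state, every input symbol moves to the next state, wrapping q4 back to q0. Mark q2 accepting.
        a   b  
>  q0   q1  q1 
   q1   q2  q2 
 * q2   q3  q3 
   q3   q4  q4 
   q4   q0  q0 
(> = start, * = accepting)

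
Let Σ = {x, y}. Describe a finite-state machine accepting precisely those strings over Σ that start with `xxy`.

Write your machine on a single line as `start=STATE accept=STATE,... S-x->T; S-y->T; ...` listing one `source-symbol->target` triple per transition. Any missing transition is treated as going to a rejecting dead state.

Check the first 3 symbols one by one: s0 through s2 record how many have matched `xxy` so far; any wrong symbol goes to the dead state s4. After all 3 match we enter the accepting sink s3.
        x   y  
>  s0   s1  s4 
   s1   s2  s4 
   s2   s4  s3 
 * s3   s3  s3 
   s4   s4  s4 
(> = start, * = accepting)

start=s0; accept=s3; s0-x->s1; s0-y->s4; s1-x->s2; s1-y->s4; s2-x->s4; s2-y->s3; s3-x->s3; s3-y->s3; s4-x->s4; s4-y->s4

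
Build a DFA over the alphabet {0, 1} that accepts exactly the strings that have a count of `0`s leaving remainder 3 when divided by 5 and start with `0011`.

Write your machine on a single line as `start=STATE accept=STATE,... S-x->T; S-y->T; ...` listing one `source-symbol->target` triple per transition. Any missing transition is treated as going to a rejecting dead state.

start=A; accept=G; A-0->B; A-1->C; B-0->D; B-1->C; C-0->C; C-1->C; D-0->C; D-1->E; E-0->C; E-1->F; F-0->G; F-1->F; G-0->H; G-1->G; H-0->I; H-1->H; I-0->J; I-1->I; J-0->F; J-1->J

Run two small machines in parallel and take their product. One (5 states) tracks the count of `0`s modulo 5; the other (6 states) tracks whether the input so far still matches the prefix `0011`. Each combined state is a pair, one component from each; accept when both components accept. Equivalent product states are then merged.
A 10-state machine:
       0  1 
>  A   B  C 
   B   D  C 
   C   C  C 
   D   C  E 
   E   C  F 
   F   G  F 
 * G   H  G 
   H   I  H 
   I   J  I 
   J   F  J 
(> = start, * = accepting)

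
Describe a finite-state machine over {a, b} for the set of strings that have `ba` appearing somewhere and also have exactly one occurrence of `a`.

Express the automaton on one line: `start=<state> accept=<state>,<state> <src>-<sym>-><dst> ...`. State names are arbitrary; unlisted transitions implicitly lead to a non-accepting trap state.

Build one automaton per condition and run them in lockstep. The first has 3 states tracking whether and how much of `ba` has been seen; the second has 3 states tracking the count of `a`s, saturating at 2. A product state is a pair (one from each), accepting exactly when both do.
        a   b  
>  S0   S1  S2 
   S1   S3  S4 
   S2   S5  S2 
   S3   S3  S6 
   S4   S7  S4 
 * S5   S7  S5 
   S6   S7  S6 
   S7   S7  S7 
(> = start, * = accepting)

start=S0 accept=S5 S0-a->S1 S0-b->S2 S1-a->S3 S1-b->S4 S2-a->S5 S2-b->S2 S3-a->S3 S3-b->S6 S4-a->S7 S4-b->S4 S5-a->S7 S5-b->S5 S6-a->S7 S6-b->S6 S7-a->S7 S7-b->S7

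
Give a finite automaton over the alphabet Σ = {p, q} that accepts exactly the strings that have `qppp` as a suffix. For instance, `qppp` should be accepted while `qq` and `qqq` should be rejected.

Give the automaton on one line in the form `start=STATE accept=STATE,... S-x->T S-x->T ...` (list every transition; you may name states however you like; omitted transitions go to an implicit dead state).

Remember how much of `qppp` the current input suffix matches. State S0 means no match yet; S1 means the last symbol is `q`; S2 means the last 2 symbols are `qp`; S3 means the last 3 symbols are `qpp`; S4 means the last 4 symbols are `qppp`. Only S4 accepts. On a mismatch, fall back to the longest proper suffix that is still a prefix of `qppp`.
5 states suffice.
        p   q  
>  S0   S0  S1 
   S1   S2  S1 
   S2   S3  S1 
   S3   S4  S1 
 * S4   S0  S1 
(> = start, * = accepting)

start=S0 accept=S4 S0-p->S0 S0-q->S1 S1-p->S2 S1-q->S1 S2-p->S3 S2-q->S1 S3-p->S4 S3-q->S1 S4-p->S0 S4-q->S1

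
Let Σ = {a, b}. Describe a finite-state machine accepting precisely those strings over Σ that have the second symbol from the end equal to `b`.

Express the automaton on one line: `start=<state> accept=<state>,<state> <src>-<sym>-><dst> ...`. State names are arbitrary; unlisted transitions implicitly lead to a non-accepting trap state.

A DFA must remember the last 2 symbols (since which symbol is second-to-last isn't known until the input ends). Use one state per possible window of the last ≤2 symbols; accept from those whose window starts with `b`.
7 states suffice.
        a   b  
>  q0   q1  q2 
   q1   q3  q4 
   q2   q5  q6 
   q3   q3  q4 
   q4   q5  q6 
 * q5   q3  q4 
 * q6   q5  q6 
(> = start, * = accepting)

start=q0 accept=q5,q6 q0-a->q1 q0-b->q2 q1-a->q3 q1-b->q4 q2-a->q5 q2-b->q6 q3-a->q3 q3-b->q4 q4-a->q5 q4-b->q6 q5-a->q3 q5-b->q4 q6-a->q5 q6-b->q6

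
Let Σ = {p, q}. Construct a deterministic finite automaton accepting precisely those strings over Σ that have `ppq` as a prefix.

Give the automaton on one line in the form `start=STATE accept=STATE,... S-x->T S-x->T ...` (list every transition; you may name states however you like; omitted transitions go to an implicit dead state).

start=S0 accept=S3 S0-p->S1 S0-q->S4 S1-p->S2 S1-q->S4 S2-p->S4 S2-q->S3 S3-p->S3 S3-q->S3 S4-p->S4 S4-q->S4

Check the first 3 symbols one by one: S0 through S2 record how many have matched `ppq` so far; any wrong symbol goes to the dead state S4. After all 3 match we enter the accepting sink S3.
With 5 states:
        p   q  
>  S0   S1  S4 
   S1   S2  S4 
   S2   S4  S3 
 * S3   S3  S3 
   S4   S4  S4 
(> = start, * = accepting)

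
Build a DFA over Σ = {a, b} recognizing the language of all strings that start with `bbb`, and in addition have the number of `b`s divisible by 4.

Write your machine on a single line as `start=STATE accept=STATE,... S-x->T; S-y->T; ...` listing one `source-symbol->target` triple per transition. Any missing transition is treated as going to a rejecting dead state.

Run two small machines in parallel and take their product. The first has 5 states tracking whether the input so far still matches the prefix `bbb`; the second has 4 states tracking the count of `b`s modulo 4. A product state is a pair (one from each), accepting exactly when both do. After merging equivalent states the machine shrinks.
With 8 states:
        a   b  
>  s0   s1  s2 
   s1   s1  s1 
   s2   s1  s3 
   s3   s1  s4 
   s4   s4  s5 
 * s5   s5  s6 
   s6   s6  s7 
   s7   s7  s4 
(> = start, * = accepting)

start=s0; accept=s5; s0-a->s1; s0-b->s2; s1-a->s1; s1-b->s1; s2-a->s1; s2-b->s3; s3-a->s1; s3-b->s4; s4-a->s4; s4-b->s5; s5-a->s5; s5-b->s6; s6-a->s6; s6-b->s7; s7-a->s7; s7-b->s4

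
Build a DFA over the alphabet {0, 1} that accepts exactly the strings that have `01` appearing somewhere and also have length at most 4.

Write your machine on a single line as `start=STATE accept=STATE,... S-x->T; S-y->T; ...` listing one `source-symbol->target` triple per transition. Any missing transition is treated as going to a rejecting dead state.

Build one automaton per condition and run them in lockstep. The first has 3 states tracking whether and how much of `01` has been seen; the second has 6 states tracking the input length, saturating at 5. A product state is a pair (one from each), accepting exactly when both do. After merging equivalent states the machine shrinks.
10 states suffice.
        0   1  
>  s0   s1  s2 
   s1   s3  s4 
   s2   s3  s5 
   s3   s6  s7 
 * s4   s7  s7 
   s5   s6  s8 
   s6   s8  s9 
 * s7   s9  s9 
   s8   s8  s8 
 * s9   s8  s8 
(> = start, * = accepting)

start=s0; accept=s4,s7,s9; s0-0->s1; s0-1->s2; s1-0->s3; s1-1->s4; s2-0->s3; s2-1->s5; s3-0->s6; s3-1->s7; s4-0->s7; s4-1->s7; s5-0->s6; s5-1->s8; s6-0->s8; s6-1->s9; s7-0->s9; s7-1->s9; s8-0->s8; s8-1->s8; s9-0->s8; s9-1->s8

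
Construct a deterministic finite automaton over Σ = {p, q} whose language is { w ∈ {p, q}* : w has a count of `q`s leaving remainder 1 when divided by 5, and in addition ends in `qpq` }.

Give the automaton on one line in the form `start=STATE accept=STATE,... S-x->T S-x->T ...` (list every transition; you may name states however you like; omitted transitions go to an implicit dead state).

Build one automaton per condition and run them in lockstep. The first has 5 states tracking the count of `q`s modulo 5; the second has 4 states tracking how much of the suffix `qpq` has currently been matched. A product state is a pair (one from each), accepting exactly when both do. After merging equivalent states the machine shrinks.
With 8 states:
        p   q  
>  s0   s0  s1 
   s1   s1  s2 
   s2   s2  s3 
   s3   s3  s4 
   s4   s4  s5 
   s5   s6  s1 
   s6   s0  s7 
 * s7   s1  s2 
(> = start, * = accepting)

start=s0 accept=s7 s0-p->s0 s0-q->s1 s1-p->s1 s1-q->s2 s2-p->s2 s2-q->s3 s3-p->s3 s3-q->s4 s4-p->s4 s4-q->s5 s5-p->s6 s5-q->s1 s6-p->s0 s6-q->s7 s7-p->s1 s7-q->s2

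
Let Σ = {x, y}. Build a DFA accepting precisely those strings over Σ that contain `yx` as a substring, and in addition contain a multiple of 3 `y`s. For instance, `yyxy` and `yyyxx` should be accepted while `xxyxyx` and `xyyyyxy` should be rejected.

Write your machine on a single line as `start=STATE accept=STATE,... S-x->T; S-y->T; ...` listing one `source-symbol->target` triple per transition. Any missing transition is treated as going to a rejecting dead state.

start=q0; accept=q6; q0-x->q0; q0-y->q1; q1-x->q2; q1-y->q3; q2-x->q2; q2-y->q4; q3-x->q4; q3-y->q5; q4-x->q4; q4-y->q6; q5-x->q6; q5-y->q1; q6-x->q6; q6-y->q2

Build one automaton per condition and run them in lockstep. One (3 states) tracks whether and how much of `yx` has been seen; the other (3 states) tracks the count of `y`s modulo 3. Each combined state is a pair, one component from each; accept when both components accept.
        x   y  
>  q0   q0  q1 
   q1   q2  q3 
   q2   q2  q4 
   q3   q4  q5 
   q4   q4  q6 
   q5   q6  q1 
 * q6   q6  q2 
(> = start, * = accepting)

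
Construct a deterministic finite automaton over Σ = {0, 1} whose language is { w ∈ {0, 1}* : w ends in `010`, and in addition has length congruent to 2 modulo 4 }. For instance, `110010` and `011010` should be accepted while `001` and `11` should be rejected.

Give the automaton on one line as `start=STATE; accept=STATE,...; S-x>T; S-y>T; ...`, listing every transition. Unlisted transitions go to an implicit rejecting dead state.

Handle the two conditions separately and then intersect. The first has 4 states tracking how much of the suffix `010` has currently been matched; the second has 4 states tracking the input length modulo 4. A product state is a pair (one from each), accepting exactly when both do.
A 16-state machine:
          0    1  
>  S0     S1   S2 
   S1     S3   S4 
   S2     S3   S5 
   S3     S6   S7 
   S4     S8   S9 
   S5     S6   S9 
   S6    S10  S11 
   S7    S12   S0 
   S8    S10  S11 
   S9    S10   S0 
   S10    S1  S13 
   S11   S14   S2 
   S12    S1  S13 
   S13   S15   S5 
   S14    S3   S4 
 * S15    S6   S7 
(> = start, * = accepting)

start=S0; accept=S15; S0-0>S1; S0-1>S2; S1-0>S3; S1-1>S4; S2-0>S3; S2-1>S5; S3-0>S6; S3-1>S7; S4-0>S8; S4-1>S9; S5-0>S6; S5-1>S9; S6-0>S10; S6-1>S11; S7-0>S12; S7-1>S0; S8-0>S10; S8-1>S11; S9-0>S10; S9-1>S0; S10-0>S1; S10-1>S13; S11-0>S14; S11-1>S2; S12-0>S1; S12-1>S13; S13-0>S15; S13-1>S5; S14-0>S3; S14-1>S4; S15-0>S6; S15-1>S7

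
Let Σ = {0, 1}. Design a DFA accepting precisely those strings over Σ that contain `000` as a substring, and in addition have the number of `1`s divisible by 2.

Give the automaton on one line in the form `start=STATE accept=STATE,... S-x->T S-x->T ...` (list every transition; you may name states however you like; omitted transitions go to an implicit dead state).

start=S0 accept=S5 S0-0->S1 S0-1->S2 S1-0->S3 S1-1->S2 S2-0->S4 S2-1->S0 S3-0->S5 S3-1->S2 S4-0->S6 S4-1->S0 S5-0->S5 S5-1->S7 S6-0->S7 S6-1->S0 S7-0->S7 S7-1->S5

Handle the two conditions separately and then intersect. The first has 4 states tracking whether and how much of `000` has been seen; the second has 2 states tracking the count of `1`s modulo 2. A product state is a pair (one from each), accepting exactly when both do.
An 8-state machine:
        0   1  
>  S0   S1  S2 
   S1   S3  S2 
   S2   S4  S0 
   S3   S5  S2 
   S4   S6  S0 
 * S5   S5  S7 
   S6   S7  S0 
   S7   S7  S5 
(> = start, * = accepting)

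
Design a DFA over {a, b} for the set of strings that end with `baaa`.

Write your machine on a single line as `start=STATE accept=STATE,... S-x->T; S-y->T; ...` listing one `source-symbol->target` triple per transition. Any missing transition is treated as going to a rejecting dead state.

Remember how much of `baaa` the current input suffix matches. State q0 means no match yet; q1 means the last symbol is `b`; q2 means the last 2 symbols are `ba`; q3 means the last 3 symbols are `baa`; q4 means the last 4 symbols are `baaa`. Only q4 accepts. On a mismatch, fall back to the longest proper suffix that is still a prefix of `baaa`.
        a   b  
>  q0   q0  q1 
   q1   q2  q1 
   q2   q3  q1 
   q3   q4  q1 
 * q4   q0  q1 
(> = start, * = accepting)

start=q0; accept=q4; q0-a->q0; q0-b->q1; q1-a->q2; q1-b->q1; q2-a->q3; q2-b->q1; q3-a->q4; q3-b->q1; q4-a->q0; q4-b->q1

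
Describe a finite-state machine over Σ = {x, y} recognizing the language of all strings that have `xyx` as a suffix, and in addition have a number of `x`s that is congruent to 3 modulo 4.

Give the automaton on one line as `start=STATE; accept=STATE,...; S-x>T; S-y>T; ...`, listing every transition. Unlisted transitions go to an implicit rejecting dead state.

Run two small machines in parallel and take their product. The first has 4 states tracking how much of the suffix `xyx` has currently been matched; the second has 4 states tracking the count of `x`s modulo 4. A product state is a pair (one from each), accepting exactly when both do. After merging equivalent states the machine shrinks.
        x   y  
>  s0   s1  s0 
   s1   s2  s1 
   s2   s3  s4 
   s3   s0  s3 
   s4   s5  s6 
 * s5   s0  s3 
   s6   s3  s6 
(> = start, * = accepting)

start=s0; accept=s5; s0-x>s1; s0-y>s0; s1-x>s2; s1-y>s1; s2-x>s3; s2-y>s4; s3-x>s0; s3-y>s3; s4-x>s5; s4-y>s6; s5-x>s0; s5-y>s3; s6-x>s3; s6-y>s6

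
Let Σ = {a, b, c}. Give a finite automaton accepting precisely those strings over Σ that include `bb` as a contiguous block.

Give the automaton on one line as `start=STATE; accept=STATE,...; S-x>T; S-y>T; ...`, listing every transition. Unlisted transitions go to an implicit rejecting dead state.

start=s0; accept=s2; s0-a>s0; s0-b>s1; s0-c>s0; s1-a>s0; s1-b>s2; s1-c>s0; s2-a>s2; s2-b>s2; s2-c>s2

Track how much of `bb` has been matched so far: state s0 is no progress, s2 is the absorbing accept state reached once `bb` has occurred. Intermediate states record partial matches; on a mismatch, fall back to the longest reusable overlap.
3 states suffice.
        a   b   c  
>  s0   s0  s1  s0 
   s1   s0  s2  s0 
 * s2   s2  s2  s2 
(> = start, * = accepting)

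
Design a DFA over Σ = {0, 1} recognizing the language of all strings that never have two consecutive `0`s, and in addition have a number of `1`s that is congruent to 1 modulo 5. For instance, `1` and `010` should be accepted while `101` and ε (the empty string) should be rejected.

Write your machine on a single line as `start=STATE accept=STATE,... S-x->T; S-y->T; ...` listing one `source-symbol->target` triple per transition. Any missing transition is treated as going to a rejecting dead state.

start=s0; accept=s2,s4; s0-0->s1; s0-1->s2; s1-0->s3; s1-1->s2; s2-0->s4; s2-1->s5; s3-0->s3; s3-1->s6; s4-0->s6; s4-1->s5; s5-0->s7; s5-1->s8; s6-0->s6; s6-1->s9; s7-0->s9; s7-1->s8; s8-0->s10; s8-1->s11; s9-0->s9; s9-1->s12; s10-0->s12; s10-1->s11; s11-0->s13; s11-1->s0; s12-0->s12; s12-1->s14; s13-0->s14; s13-1->s0; s14-0->s14; s14-1->s3

Run two small machines in parallel and take their product. The first has 3 states tracking partial matches of the forbidden pattern `00`; the second has 5 states tracking the count of `1`s modulo 5. A product state is a pair (one from each), accepting exactly when both do.
          0    1  
>  s0     s1   s2 
   s1     s3   s2 
 * s2     s4   s5 
   s3     s3   s6 
 * s4     s6   s5 
   s5     s7   s8 
   s6     s6   s9 
   s7     s9   s8 
   s8    s10  s11 
   s9     s9  s12 
   s10   s12  s11 
   s11   s13   s0 
   s12   s12  s14 
   s13   s14   s0 
   s14   s14   s3 
(> = start, * = accepting)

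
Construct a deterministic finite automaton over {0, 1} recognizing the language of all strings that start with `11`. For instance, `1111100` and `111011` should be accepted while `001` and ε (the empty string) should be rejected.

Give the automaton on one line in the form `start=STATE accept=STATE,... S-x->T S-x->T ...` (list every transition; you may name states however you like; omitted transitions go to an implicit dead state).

Check the first 2 symbols one by one: S0 through S1 record how many have matched `11` so far; any wrong symbol goes to the dead state S3. After all 2 match we enter the accepting sink S2.
        0   1  
>  S0   S3  S1 
   S1   S3  S2 
 * S2   S2  S2 
   S3   S3  S3 
(> = start, * = accepting)

start=S0 accept=S2 S0-0->S3 S0-1->S1 S1-0->S3 S1-1->S2 S2-0->S2 S2-1->S2 S3-0->S3 S3-1->S3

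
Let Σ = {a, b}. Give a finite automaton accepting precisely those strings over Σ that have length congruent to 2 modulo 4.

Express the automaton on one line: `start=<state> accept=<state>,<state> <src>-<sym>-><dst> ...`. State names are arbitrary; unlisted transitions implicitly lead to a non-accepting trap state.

start=q0 accept=q2 q0-a->q1 q0-b->q1 q1-a->q2 q1-b->q2 q2-a->q3 q2-b->q3 q3-a->q0 q3-b->q0

Count input length modulo 4: every symbol advances one step around the cycle q0 → q1 → q2 → q3 → q0. Accept at q2.
        a   b  
>  q0   q1  q1 
   q1   q2  q2 
 * q2   q3  q3 
   q3   q0  q0 
(> = start, * = accepting)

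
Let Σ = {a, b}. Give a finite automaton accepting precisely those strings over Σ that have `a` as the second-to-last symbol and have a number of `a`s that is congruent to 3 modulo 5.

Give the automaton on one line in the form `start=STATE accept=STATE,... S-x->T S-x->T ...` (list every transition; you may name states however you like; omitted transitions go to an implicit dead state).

Handle the two conditions separately and then intersect. One (7 states) tracks the last 2 symbols read; the other (5 states) tracks the count of `a`s modulo 5. Each combined state is a pair, one component from each; accept when both components accept.
A 23-state machine:
          a    b  
>  q0     q1   q2 
   q1     q3   q4 
   q2     q5   q6 
   q3     q7   q8 
   q4     q9  q10 
   q5     q3   q4 
   q6     q5   q6 
 * q7    q11  q12 
   q8    q13  q14 
   q9     q7   q8 
   q10    q9  q10 
   q11   q15  q16 
 * q12   q17  q18 
   q13   q11  q12 
   q14   q13  q14 
   q15   q19  q20 
   q16   q21  q22 
   q17   q15  q16 
   q18   q17  q18 
   q19    q3   q4 
   q20    q5   q6 
   q21   q19  q20 
   q22   q21  q22 
(> = start, * = accepting)

start=q0 accept=q7,q12 q0-a->q1 q0-b->q2 q1-a->q3 q1-b->q4 q2-a->q5 q2-b->q6 q3-a->q7 q3-b->q8 q4-a->q9 q4-b->q10 q5-a->q3 q5-b->q4 q6-a->q5 q6-b->q6 q7-a->q11 q7-b->q12 q8-a->q13 q8-b->q14 q9-a->q7 q9-b->q8 q10-a->q9 q10-b->q10 q11-a->q15 q11-b->q16 q12-a->q17 q12-b->q18 q13-a->q11 q13-b->q12 q14-a->q13 q14-b->q14 q15-a->q19 q15-b->q20 q16-a->q21 q16-b->q22 q17-a->q15 q17-b->q16 q18-a->q17 q18-b->q18 q19-a->q3 q19-b->q4 q20-a->q5 q20-b->q6 q21-a->q19 q21-b->q20 q22-a->q21 q22-b->q22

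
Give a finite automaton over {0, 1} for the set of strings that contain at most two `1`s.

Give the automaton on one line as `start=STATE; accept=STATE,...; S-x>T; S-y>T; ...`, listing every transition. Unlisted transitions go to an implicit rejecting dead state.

start=A; accept=A,B,C; A-0>A; A-1>B; B-0>B; B-1>C; C-0>C; C-1>D; D-0>D; D-1>D

Only the number of `1`s matters, and only up to 3. Make a chain A → B → C → D advanced by each `1` (with D absorbing); every other symbol self-loops. The accepting set is {A, B, C}.
4 states suffice.
       0  1 
>* A   A  B 
 * B   B  C 
 * C   C  D 
   D   D  D 
(> = start, * = accepting)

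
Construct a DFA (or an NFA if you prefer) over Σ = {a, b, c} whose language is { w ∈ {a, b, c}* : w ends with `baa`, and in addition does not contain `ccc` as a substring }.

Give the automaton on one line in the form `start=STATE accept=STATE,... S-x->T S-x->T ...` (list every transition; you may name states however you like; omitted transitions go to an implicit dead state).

start=q0 accept=q5 q0-a->q0 q0-b->q1 q0-c->q2 q1-a->q3 q1-b->q1 q1-c->q2 q2-a->q0 q2-b->q1 q2-c->q4 q3-a->q5 q3-b->q1 q3-c->q2 q4-a->q0 q4-b->q1 q4-c->q6 q5-a->q0 q5-b->q1 q5-c->q2 q6-a->q6 q6-b->q6 q6-c->q6

Build one automaton per condition and run them in lockstep. The first has 4 states tracking how much of the suffix `baa` has currently been matched; the second has 4 states tracking partial matches of the forbidden pattern `ccc`. A product state is a pair (one from each), accepting exactly when both do. After merging equivalent states the machine shrinks.
With 7 states:
        a   b   c  
>  q0   q0  q1  q2 
   q1   q3  q1  q2 
   q2   q0  q1  q4 
   q3   q5  q1  q2 
   q4   q0  q1  q6 
 * q5   q0  q1  q2 
   q6   q6  q6  q6 
(> = start, * = accepting)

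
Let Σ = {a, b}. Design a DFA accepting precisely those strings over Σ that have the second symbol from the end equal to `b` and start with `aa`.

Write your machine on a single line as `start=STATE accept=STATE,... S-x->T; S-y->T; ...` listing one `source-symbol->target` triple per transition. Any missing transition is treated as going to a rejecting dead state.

start=q0; accept=q9,q10; q0-a->q1; q0-b->q2; q1-a->q3; q1-b->q4; q2-a->q5; q2-b->q6; q3-a->q3; q3-b->q7; q4-a->q5; q4-b->q6; q5-a->q8; q5-b->q4; q6-a->q5; q6-b->q6; q7-a->q9; q7-b->q10; q8-a->q8; q8-b->q4; q9-a->q3; q9-b->q7; q10-a->q9; q10-b->q10

Run two small machines in parallel and take their product. One (7 states) tracks the last 2 symbols read; the other (4 states) tracks whether the input so far still matches the prefix `aa`. Each combined state is a pair, one component from each; accept when both components accept.
With 11 states:
          a    b  
>  q0     q1   q2 
   q1     q3   q4 
   q2     q5   q6 
   q3     q3   q7 
   q4     q5   q6 
   q5     q8   q4 
   q6     q5   q6 
   q7     q9  q10 
   q8     q8   q4 
 * q9     q3   q7 
 * q10    q9  q10 
(> = start, * = accepting)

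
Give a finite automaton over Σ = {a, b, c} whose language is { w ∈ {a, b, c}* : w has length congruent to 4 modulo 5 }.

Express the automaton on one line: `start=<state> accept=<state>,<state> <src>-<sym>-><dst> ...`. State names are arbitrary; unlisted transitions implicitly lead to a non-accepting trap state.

Only the length mod 5 matters, so use a 5-cycle: from any state, every input symbol moves to the next state, wrapping s4 back to s0. Mark s4 accepting.
        a   b   c  
>  s0   s1  s1  s1 
   s1   s2  s2  s2 
   s2   s3  s3  s3 
   s3   s4  s4  s4 
 * s4   s0  s0  s0 
(> = start, * = accepting)

start=s0 accept=s4 s0-a->s1 s0-b->s1 s0-c->s1 s1-a->s2 s1-b->s2 s1-c->s2 s2-a->s3 s2-b->s3 s2-c->s3 s3-a->s4 s3-b->s4 s3-c->s4 s4-a->s0 s4-b->s0 s4-c->s0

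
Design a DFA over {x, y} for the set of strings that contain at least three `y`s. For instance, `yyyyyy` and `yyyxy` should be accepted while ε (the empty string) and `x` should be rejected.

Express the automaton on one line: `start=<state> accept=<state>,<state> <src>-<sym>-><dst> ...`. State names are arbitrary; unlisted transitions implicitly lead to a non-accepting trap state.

start=S0 accept=S3,S4 S0-x->S0 S0-y->S1 S1-x->S1 S1-y->S2 S2-x->S2 S2-y->S3 S3-x->S3 S3-y->S4 S4-x->S4 S4-y->S4

Only the number of `y`s matters, and only up to 4. Make a chain S0 → S1 → S2 → S3 → S4 advanced by each `y` (with S4 absorbing); every other symbol self-loops. The accepting set is {S3, S4}.
With 5 states:
        x   y  
>  S0   S0  S1 
   S1   S1  S2 
   S2   S2  S3 
 * S3   S3  S4 
 * S4   S4  S4 
(> = start, * = accepting)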